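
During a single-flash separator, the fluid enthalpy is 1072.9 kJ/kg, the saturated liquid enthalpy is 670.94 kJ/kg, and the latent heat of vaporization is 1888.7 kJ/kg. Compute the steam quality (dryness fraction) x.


x = (h - hf) / hfg
x = (1072.9 - 670.94) / 1888.7
x = 0.21282


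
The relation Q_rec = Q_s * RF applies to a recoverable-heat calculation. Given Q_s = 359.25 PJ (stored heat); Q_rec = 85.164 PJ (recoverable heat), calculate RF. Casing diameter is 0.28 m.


RF = Q_rec / Q_s
RF = 85.164 / 359.25
RF = 0.23706


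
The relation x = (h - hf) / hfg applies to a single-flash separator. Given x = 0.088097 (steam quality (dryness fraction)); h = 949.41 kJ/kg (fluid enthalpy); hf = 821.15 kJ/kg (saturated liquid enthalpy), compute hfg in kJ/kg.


hfg = (h - hf) / x
hfg = (949.41 - 821.15) / 0.088097
hfg = 1455.9 kJ/kg


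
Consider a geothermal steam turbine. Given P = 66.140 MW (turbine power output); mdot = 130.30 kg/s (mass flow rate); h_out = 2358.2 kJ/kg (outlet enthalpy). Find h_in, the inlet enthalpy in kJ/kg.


h_in = h_out + P * 1000 / mdot
h_in = 2358.2 + 66.140 * 1000 / 130.30
h_in = 2865.8 kJ/kg


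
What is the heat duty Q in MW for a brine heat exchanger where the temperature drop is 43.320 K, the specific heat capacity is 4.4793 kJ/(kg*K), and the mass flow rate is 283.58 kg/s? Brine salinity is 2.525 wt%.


Q = mdot * cp * dT / 1000
Q = 283.58 * 4.4793 * 43.320 / 1000
Q = 55.027 MW


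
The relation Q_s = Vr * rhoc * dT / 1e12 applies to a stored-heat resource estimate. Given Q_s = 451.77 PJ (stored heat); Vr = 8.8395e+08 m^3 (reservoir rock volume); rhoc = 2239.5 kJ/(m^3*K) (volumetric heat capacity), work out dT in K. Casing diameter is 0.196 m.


dT = Q_s * 1e12 / (Vr * rhoc)
dT = 451.77 * 1e12 / (8.8395e+08 * 2239.5)
dT = 228.21 K


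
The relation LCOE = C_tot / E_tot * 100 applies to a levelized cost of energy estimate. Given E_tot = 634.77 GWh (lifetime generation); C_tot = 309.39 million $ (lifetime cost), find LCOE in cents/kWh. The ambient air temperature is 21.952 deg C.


LCOE = C_tot / E_tot * 100
LCOE = 309.39 / 634.77 * 100
LCOE = 48.740 cents/kWh


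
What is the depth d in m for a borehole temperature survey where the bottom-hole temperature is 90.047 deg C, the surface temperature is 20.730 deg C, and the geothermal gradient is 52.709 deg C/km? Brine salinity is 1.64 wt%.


d = (T_d - T_surf) / grad * 1000
d = (90.047 - 20.730) / 52.709 * 1000
d = 1315.1 m


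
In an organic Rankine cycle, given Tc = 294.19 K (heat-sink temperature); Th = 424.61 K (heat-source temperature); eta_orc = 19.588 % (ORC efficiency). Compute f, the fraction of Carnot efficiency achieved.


f = (eta_orc/100) / (1 - Tc/Th)
f = (19.588/100) / (1 - 294.19/424.61)
f = 0.63773


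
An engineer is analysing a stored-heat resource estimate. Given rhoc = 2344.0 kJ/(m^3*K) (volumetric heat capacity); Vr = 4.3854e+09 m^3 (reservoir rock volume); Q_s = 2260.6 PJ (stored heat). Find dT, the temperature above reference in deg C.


dT = Q_s * 1e12 / (Vr * rhoc)
dT = 2260.6 * 1e12 / (4.3854e+09 * 2344.0)
dT = 219.9160 K
Convert (temperature difference, 1 K = 1 deg C): 219.9160 K = 219.9160 deg C
dT = 219.92 deg C


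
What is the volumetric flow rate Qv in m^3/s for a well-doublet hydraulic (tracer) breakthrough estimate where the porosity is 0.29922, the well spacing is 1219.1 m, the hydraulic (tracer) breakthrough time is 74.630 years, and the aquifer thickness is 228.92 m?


Qv = pi*hr*phi*L^2 / (3*t_bt*365.25*86400)
Qv = pi*228.92*0.29922*1219.1^2 / (3*74.630*365.25*86400)
Qv = 0.045265 m^3/s


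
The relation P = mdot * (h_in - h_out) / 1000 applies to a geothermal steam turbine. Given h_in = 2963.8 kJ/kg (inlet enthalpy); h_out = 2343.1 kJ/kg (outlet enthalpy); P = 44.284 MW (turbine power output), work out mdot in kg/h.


mdot = P * 1000 / (h_in - h_out)
mdot = 44.284 * 1000 / (2963.8 - 2343.1)
mdot = 71.34526 kg/s
Convert: 71.34526 kg/s * 3600.0 = 2.5684e+05 kg/h
mdot = 2.5684e+05 kg/h


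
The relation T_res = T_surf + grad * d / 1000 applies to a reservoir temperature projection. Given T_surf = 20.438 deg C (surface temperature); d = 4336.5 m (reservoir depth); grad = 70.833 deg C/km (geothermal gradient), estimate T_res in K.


T_res = T_surf + grad * d / 1000
T_res = 20.438 + 70.833 * 4336.5 / 1000
T_res = 327.6053 deg C
Convert to K: 327.6053 + 273.15 = 600.76 K
T_res = 600.76 K


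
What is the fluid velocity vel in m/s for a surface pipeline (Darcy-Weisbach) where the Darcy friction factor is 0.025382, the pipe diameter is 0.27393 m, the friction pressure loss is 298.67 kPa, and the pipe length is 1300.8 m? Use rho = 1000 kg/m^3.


vel = sqrt(dP*1000*2*D / (f*L*rho))
vel = sqrt(298.67*1000*2*0.27393 / (0.025382*1300.8*1000))
vel = 2.2262 m/s


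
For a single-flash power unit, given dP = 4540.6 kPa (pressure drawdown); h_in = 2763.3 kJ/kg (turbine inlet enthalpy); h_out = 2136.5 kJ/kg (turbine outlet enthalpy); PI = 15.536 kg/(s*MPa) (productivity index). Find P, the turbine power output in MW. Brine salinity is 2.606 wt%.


Step 1: mdot = PI * dP / 1000 = 15.536 * 4540.6 / 1000 = 70.54276 kg/s
Step 2: P = mdot*(h_in - h_out)/1000 = 70.54276*(2763.3 - 2136.5)/1000 = 44.216 MW
P = 44.216 MW


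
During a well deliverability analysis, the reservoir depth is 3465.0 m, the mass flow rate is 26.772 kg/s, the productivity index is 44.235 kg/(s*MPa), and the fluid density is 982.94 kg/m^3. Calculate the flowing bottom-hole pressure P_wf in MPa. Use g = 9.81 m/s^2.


Step 1: P_i = rho*g*h/1e6 = 982.94*9.81*3465.0/1e6 = 33.41175 MPa
Step 2: P_wf = P_i - mdot/PI = 33.41175 - 26.772/44.235 = 32.807 MPa
P_wf = 32.807 MPa


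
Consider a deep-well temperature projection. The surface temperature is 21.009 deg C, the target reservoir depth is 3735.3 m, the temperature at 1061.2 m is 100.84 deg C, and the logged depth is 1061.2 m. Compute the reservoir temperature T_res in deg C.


Step 1: grad = (T_d1 - T_surf)/d1 * 1000 = (100.84 - 21.009)/1061.2 * 1000 = 75.22710 deg C/km
Step 2: T_res = T_surf + grad*d2/1000 = 21.009 + 75.22710*3735.3/1000 = 302.00 deg C
T_res = 302.00 deg C


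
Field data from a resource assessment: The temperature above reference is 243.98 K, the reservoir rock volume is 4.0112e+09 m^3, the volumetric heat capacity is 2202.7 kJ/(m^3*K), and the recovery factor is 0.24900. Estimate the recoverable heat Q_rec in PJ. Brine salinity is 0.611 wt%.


Step 1: Q_s = Vr*rhoc*dT/1e12 = 4.0112e+09*2202.7*243.98/1e12 = 2155.678 PJ
Step 2: Q_rec = Q_s * RF = 2155.678 * 0.249 = 536.76 PJ
Q_rec = 536.76 PJ


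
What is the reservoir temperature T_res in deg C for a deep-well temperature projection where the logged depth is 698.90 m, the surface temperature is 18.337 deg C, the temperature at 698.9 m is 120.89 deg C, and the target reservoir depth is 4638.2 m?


Step 1: grad = (T_d1 - T_surf)/d1 * 1000 = (120.89 - 18.337)/698.9 * 1000 = 146.7349 deg C/km
Step 2: T_res = T_surf + grad*d2/1000 = 18.337 + 146.7349*4638.2/1000 = 698.92 deg C
T_res = 698.92 deg C


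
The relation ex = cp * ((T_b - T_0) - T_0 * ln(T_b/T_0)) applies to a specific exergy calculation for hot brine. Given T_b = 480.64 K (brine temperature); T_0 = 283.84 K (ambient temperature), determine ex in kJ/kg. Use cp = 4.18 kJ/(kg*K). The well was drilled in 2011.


ex = cp * ((T_b - T_0) - T_0 * ln(T_b/T_0))
ex = 4.18 * ((480.64 - 283.84) - 283.84 * ln(480.64/283.84))
ex = 197.71 kJ/kg


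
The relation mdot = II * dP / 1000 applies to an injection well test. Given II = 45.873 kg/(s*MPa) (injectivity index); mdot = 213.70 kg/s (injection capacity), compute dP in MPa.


dP = mdot * 1000 / II
dP = 213.70 * 1000 / 45.873
dP = 4658.514 kPa
Convert: 4658.514 kPa * 0.001 = 4.6585 MPa
dP = 4.6585 MPa


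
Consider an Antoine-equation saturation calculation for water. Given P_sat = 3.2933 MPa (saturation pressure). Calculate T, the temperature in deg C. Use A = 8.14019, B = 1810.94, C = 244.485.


T = B / (A - log10(P_sat * 760 / 0.101325)) - C
T = 1810.94 / (8.14019 - log10(3.2933 * 760 / 0.101325)) - 244.485
T = 238.76 deg C


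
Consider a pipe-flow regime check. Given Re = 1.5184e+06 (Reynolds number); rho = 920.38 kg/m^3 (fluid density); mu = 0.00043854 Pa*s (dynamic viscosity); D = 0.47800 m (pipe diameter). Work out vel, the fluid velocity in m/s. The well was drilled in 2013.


vel = Re * mu / (rho * D)
vel = 1.5184e+06 * 0.00043854 / (920.38 * 0.47800)
vel = 1.5136 m/s


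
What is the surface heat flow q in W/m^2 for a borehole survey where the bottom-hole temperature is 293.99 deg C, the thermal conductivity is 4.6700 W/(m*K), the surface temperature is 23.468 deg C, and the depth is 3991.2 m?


Step 1: grad = (T_d - T_surf)/d * 1000 = (293.99 - 23.468)/3991.2 * 1000 = 67.77962 deg C/km
Step 2: q = k * grad / 1000 = 4.67 * 67.77962 / 1000 = 0.31653 W/m^2
q = 0.31653 W/m^2


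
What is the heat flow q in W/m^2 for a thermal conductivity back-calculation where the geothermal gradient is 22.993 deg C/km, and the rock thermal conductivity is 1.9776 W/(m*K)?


q = k * grad / 1000
q = 1.9776 * 22.993 / 1000
q = 0.045471 W/m^2


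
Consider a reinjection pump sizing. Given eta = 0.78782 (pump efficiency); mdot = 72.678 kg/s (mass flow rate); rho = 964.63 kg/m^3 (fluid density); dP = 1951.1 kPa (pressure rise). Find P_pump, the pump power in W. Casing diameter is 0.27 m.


P_pump = mdot * dP / (rho * eta)
P_pump = 72.678 * 1951.1 / (964.63 * 0.78782)
P_pump = 186.5927 kW
Convert: 186.5927 kW * 1000.0 = 1.8659e+05 W
P_pump = 1.8659e+05 W


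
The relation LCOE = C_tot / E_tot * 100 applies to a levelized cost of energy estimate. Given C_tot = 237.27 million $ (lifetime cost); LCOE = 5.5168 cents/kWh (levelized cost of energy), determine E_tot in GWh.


E_tot = C_tot / LCOE * 100
E_tot = 237.27 / 5.5168 * 100
E_tot = 4300.9 GWh


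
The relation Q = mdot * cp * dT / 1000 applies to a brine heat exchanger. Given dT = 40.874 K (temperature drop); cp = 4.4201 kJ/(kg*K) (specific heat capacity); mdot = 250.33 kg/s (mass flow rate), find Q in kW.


Q = mdot * cp * dT / 1000
Q = 250.33 * 4.4201 * 40.874 / 1000
Q = 45.22641 MW
Convert: 45.22641 MW * 1000.0 = 45226 kW
Q = 45226 kW


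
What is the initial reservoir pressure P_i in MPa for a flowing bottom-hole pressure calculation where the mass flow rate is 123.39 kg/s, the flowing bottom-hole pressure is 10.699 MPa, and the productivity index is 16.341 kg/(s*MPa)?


P_i = P_wf + mdot / PI
P_i = 10.699 + 123.39 / 16.341
P_i = 18.250 MPa


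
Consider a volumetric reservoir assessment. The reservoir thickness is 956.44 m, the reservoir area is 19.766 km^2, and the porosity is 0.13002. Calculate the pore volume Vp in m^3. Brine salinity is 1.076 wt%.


Vp = A * 1e6 * hr * phi
Vp = 19.766 * 1e6 * 956.44 * 0.13002
Vp = 2.4580e+09 m^3


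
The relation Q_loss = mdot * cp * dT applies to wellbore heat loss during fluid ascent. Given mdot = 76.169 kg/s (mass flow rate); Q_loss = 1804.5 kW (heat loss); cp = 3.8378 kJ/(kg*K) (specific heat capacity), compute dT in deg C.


dT = Q_loss / (mdot * cp)
dT = 1804.5 / (76.169 * 3.8378)
dT = 6.173000 K
Convert (temperature difference, 1 K = 1 deg C): 6.173000 K = 6.173000 deg C
dT = 6.1730 deg C


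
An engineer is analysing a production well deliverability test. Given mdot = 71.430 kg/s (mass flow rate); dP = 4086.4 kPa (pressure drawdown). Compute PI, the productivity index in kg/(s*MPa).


PI = mdot * 1000 / dP
PI = 71.430 * 1000 / 4086.4
PI = 17.480 kg/(s*MPa)


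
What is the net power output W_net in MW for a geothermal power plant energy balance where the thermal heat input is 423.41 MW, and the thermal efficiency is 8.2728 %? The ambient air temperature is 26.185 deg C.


W_net = eta / 100 * Q_in
W_net = 8.2728 / 100 * 423.41
W_net = 35.028 MW


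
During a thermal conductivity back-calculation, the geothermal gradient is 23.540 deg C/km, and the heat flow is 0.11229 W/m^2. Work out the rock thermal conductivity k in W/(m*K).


k = q / (grad / 1000)
k = 0.11229 / (23.540 / 1000)
k = 4.7702 W/(m*K)


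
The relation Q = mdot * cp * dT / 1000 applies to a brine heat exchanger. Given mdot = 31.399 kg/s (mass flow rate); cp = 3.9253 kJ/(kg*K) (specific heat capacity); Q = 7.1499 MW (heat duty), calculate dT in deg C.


dT = Q * 1000 / (mdot * cp)
dT = 7.1499 * 1000 / (31.399 * 3.9253)
dT = 58.01113 K
Convert (temperature difference, 1 K = 1 deg C): 58.01113 K = 58.01113 deg C
dT = 58.011 deg C


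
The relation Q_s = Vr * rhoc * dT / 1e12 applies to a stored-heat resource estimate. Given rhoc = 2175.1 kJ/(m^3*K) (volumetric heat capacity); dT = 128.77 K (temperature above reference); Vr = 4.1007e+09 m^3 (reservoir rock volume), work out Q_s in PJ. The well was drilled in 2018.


Q_s = Vr * rhoc * dT / 1e12
Q_s = 4.1007e+09 * 2175.1 * 128.77 / 1e12
Q_s = 1148.6 PJ


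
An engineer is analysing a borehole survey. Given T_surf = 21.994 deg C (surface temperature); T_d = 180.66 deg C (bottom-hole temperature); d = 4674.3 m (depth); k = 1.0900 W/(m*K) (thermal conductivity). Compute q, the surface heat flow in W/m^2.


Step 1: grad = (T_d - T_surf)/d * 1000 = (180.66 - 21.994)/4674.3 * 1000 = 33.94433 deg C/km
Step 2: q = k * grad / 1000 = 1.09 * 33.94433 / 1000 = 0.036999 W/m^2
q = 0.036999 W/m^2


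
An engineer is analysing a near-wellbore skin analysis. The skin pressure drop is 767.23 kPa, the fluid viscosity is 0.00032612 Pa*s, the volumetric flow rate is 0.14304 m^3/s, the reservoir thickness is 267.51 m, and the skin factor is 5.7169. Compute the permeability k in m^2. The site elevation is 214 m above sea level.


k = S*q*mu / (2*pi*dP_s*1000*hr)
k = 5.7169*0.14304*0.00032612 / (2*pi*767.23*1000*267.51)
k = 2.0680e-13 m^2


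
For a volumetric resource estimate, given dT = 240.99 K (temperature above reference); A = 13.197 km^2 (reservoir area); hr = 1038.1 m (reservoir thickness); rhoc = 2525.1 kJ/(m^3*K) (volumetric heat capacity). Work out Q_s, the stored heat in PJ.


Step 1: Vr = A*1e6*hr = 13.197*1e6*1038.1 = 1.369981e+10 m^3
Step 2: Q_s = Vr*rhoc*dT/1e12 = 1.369981e+10*2525.1*240.99/1e12 = 8336.7 PJ
Q_s = 8336.7 PJ


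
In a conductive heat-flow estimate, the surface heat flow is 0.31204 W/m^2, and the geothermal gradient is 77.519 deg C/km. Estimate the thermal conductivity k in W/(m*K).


k = q * 1000 / grad
k = 0.31204 * 1000 / 77.519
k = 4.0253 W/(m*K)


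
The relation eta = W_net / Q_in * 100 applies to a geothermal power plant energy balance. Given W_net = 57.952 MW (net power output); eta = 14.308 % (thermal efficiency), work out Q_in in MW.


Q_in = W_net / (eta / 100)
Q_in = 57.952 / (14.308 / 100)
Q_in = 405.03 MW


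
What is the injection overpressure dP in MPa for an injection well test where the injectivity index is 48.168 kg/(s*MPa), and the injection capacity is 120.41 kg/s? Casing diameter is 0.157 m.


dP = mdot * 1000 / II
dP = 120.41 * 1000 / 48.168
dP = 2499.792 kPa
Convert: 2499.792 kPa * 0.001 = 2.4998 MPa
dP = 2.4998 MPa


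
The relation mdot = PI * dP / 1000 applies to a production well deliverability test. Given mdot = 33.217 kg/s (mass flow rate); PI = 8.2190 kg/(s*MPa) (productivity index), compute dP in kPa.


dP = mdot * 1000 / PI
dP = 33.217 * 1000 / 8.2190
dP = 4041.5 kPa


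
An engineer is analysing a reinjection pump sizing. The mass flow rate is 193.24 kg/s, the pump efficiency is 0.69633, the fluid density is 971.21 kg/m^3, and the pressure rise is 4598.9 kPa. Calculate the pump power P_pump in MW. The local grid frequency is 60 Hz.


P_pump = mdot * dP / (rho * eta)
P_pump = 193.24 * 4598.9 / (971.21 * 0.69633)
P_pump = 1314.083 kW
Convert: 1314.083 kW * 0.001 = 1.3141 MW
P_pump = 1.3141 MW


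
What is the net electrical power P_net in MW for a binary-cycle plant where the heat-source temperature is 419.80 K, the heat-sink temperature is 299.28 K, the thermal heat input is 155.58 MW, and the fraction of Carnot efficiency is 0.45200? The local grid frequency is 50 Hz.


Step 1: eta = (1 - Tc/Th)*f = (1 - 299.28/419.8)*0.452 = 0.1297643
Step 2: P_net = eta * Q_in = 0.1297643 * 155.58 = 20.189 MW
P_net = 20.189 MW


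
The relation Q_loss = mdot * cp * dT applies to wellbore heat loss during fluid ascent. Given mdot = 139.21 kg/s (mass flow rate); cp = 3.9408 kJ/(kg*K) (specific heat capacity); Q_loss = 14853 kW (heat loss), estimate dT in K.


dT = Q_loss / (mdot * cp)
dT = 14853 / (139.21 * 3.9408)
dT = 27.074 K


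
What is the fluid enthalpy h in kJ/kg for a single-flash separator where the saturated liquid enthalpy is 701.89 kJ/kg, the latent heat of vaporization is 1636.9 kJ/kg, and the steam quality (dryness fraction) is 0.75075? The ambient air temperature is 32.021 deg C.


h = hf + x * hfg
h = 701.89 + 0.75075 * 1636.9
h = 1930.8 kJ/kg


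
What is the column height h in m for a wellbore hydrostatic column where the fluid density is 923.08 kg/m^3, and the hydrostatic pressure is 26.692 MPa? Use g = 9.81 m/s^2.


h = P * 1e6 / (g * rho)
h = 26.692 * 1e6 / (9.81 * 923.08)
h = 2947.6 m


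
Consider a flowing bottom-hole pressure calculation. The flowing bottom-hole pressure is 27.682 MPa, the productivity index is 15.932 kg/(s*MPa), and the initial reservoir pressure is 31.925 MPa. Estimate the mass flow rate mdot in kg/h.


mdot = (P_i - P_wf) * PI
mdot = (31.925 - 27.682) * 15.932
mdot = 67.59948 kg/s
Convert: 67.59948 kg/s * 3600.0 = 2.4336e+05 kg/h
mdot = 2.4336e+05 kg/h


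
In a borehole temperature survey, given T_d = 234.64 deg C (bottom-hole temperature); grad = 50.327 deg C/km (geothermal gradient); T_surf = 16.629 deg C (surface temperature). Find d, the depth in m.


d = (T_d - T_surf) / grad * 1000
d = (234.64 - 16.629) / 50.327 * 1000
d = 4331.9 m


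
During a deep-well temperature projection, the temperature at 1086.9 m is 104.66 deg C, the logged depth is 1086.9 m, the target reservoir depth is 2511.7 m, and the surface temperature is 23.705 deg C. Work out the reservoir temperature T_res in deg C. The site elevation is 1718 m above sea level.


Step 1: grad = (T_d1 - T_surf)/d1 * 1000 = (104.66 - 23.705)/1086.9 * 1000 = 74.48247 deg C/km
Step 2: T_res = T_surf + grad*d2/1000 = 23.705 + 74.48247*2511.7/1000 = 210.78 deg C
T_res = 210.78 deg C


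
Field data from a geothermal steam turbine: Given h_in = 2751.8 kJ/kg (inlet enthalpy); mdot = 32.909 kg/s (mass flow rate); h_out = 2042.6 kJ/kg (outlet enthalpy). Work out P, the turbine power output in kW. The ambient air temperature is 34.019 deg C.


P = mdot * (h_in - h_out) / 1000
P = 32.909 * (2751.8 - 2042.6) / 1000
P = 23.33906 MW
Convert: 23.33906 MW * 1000.0 = 23339 kW
P = 23339 kW


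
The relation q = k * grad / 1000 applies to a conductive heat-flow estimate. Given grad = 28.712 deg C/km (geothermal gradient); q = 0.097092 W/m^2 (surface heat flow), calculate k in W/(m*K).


k = q * 1000 / grad
k = 0.097092 * 1000 / 28.712
k = 3.3816 W/(m*K)


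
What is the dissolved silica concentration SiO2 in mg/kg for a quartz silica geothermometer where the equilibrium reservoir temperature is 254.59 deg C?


SiO2 = 10^(5.19 - 1309/(T_eq + 273.15))
SiO2 = 10^(5.19 - 1309/(254.59 + 273.15))
SiO2 = 512.40 mg/kg


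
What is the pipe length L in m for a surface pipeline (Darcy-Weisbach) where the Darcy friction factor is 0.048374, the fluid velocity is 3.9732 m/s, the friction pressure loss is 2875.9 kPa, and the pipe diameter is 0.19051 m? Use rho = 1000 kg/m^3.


L = dP*1000*D / (f*rho*vel^2/2)
L = 2875.9*1000*0.19051 / (0.048374*1000*3.9732^2/2)
L = 1434.9 m


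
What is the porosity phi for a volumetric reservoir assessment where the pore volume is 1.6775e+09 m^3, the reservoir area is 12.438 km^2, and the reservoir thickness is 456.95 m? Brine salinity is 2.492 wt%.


phi = Vp / (A * 1e6 * hr)
phi = 1.6775e+09 / (12.438 * 1e6 * 456.95)
phi = 0.29515


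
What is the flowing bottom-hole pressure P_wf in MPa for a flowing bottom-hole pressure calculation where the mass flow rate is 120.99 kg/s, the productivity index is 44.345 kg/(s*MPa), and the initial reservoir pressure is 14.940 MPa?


P_wf = P_i - mdot / PI
P_wf = 14.940 - 120.99 / 44.345
P_wf = 12.212 MPa


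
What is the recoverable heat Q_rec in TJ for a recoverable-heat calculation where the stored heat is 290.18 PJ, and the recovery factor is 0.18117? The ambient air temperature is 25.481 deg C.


Q_rec = Q_s * RF
Q_rec = 290.18 * 0.18117
Q_rec = 52.57191 PJ
Convert: 52.57191 PJ * 1000.0 = 52572 TJ
Q_rec = 52572 TJ


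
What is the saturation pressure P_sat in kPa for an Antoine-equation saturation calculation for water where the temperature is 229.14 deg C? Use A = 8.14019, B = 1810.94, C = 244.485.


P_sat = 10^(A - B/(C + T)) / 760 * 0.101325
P_sat = 10^(8.14019 - 1810.94/(244.485 + 229.14)) / 760 * 0.101325
P_sat = 2.763882 MPa
Convert: 2.763882 MPa * 1000.0 = 2763.9 kPa
P_sat = 2763.9 kPa


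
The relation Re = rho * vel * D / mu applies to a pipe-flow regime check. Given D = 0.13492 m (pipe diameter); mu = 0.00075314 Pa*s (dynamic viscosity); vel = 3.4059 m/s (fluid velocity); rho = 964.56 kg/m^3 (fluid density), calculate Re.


Re = rho * vel * D / mu
Re = 964.56 * 3.4059 * 0.13492 / 0.00075314
Re = 5.8852e+05


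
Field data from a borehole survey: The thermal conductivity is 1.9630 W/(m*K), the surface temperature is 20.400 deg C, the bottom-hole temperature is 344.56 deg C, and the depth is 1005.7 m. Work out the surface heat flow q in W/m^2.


Step 1: grad = (T_d - T_surf)/d * 1000 = (344.56 - 20.4)/1005.7 * 1000 = 322.3228 deg C/km
Step 2: q = k * grad / 1000 = 1.963 * 322.3228 / 1000 = 0.63272 W/m^2
q = 0.63272 W/m^2


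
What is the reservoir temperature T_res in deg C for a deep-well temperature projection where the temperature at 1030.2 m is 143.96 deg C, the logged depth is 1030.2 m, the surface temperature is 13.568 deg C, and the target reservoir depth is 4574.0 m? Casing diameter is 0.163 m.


Step 1: grad = (T_d1 - T_surf)/d1 * 1000 = (143.96 - 13.568)/1030.2 * 1000 = 126.5696 deg C/km
Step 2: T_res = T_surf + grad*d2/1000 = 13.568 + 126.5696*4574.0/1000 = 592.50 deg C
T_res = 592.50 deg C


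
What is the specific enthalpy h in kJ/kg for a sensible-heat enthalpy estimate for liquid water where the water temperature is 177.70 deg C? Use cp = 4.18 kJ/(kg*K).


h = cp * T
h = 4.18 * 177.70
h = 742.79 kJ/kg


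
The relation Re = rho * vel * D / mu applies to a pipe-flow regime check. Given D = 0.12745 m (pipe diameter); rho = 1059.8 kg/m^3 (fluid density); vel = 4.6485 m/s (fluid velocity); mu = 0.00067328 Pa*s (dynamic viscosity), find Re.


Re = rho * vel * D / mu
Re = 1059.8 * 4.6485 * 0.12745 / 0.00067328
Re = 9.3257e+05


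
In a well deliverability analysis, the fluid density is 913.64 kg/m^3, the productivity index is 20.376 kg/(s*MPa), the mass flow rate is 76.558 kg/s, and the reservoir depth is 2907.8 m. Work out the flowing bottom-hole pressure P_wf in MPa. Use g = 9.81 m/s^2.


Step 1: P_i = rho*g*h/1e6 = 913.64*9.81*2907.8/1e6 = 26.06205 MPa
Step 2: P_wf = P_i - mdot/PI = 26.06205 - 76.558/20.376 = 22.305 MPa
P_wf = 22.305 MPa


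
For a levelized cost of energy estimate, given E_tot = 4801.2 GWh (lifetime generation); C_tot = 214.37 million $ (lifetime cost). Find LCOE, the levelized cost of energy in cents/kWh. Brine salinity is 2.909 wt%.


LCOE = C_tot / E_tot * 100
LCOE = 214.37 / 4801.2 * 100
LCOE = 4.4649 cents/kWh


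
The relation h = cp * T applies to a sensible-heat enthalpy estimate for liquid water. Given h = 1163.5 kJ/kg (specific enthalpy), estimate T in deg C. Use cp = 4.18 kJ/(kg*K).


T = h / cp
T = 1163.5 / 4.18
T = 278.35 deg C


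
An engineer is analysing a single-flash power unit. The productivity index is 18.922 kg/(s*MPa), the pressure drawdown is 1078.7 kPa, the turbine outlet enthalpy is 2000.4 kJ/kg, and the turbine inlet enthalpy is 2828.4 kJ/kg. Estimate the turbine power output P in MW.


Step 1: mdot = PI * dP / 1000 = 18.922 * 1078.7 / 1000 = 20.41116 kg/s
Step 2: P = mdot*(h_in - h_out)/1000 = 20.41116*(2828.4 - 2000.4)/1000 = 16.900 MW
P = 16.900 MW


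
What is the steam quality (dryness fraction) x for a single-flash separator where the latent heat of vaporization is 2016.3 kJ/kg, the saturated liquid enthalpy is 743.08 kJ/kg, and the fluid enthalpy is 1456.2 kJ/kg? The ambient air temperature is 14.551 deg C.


x = (h - hf) / hfg
x = (1456.2 - 743.08) / 2016.3
x = 0.35368


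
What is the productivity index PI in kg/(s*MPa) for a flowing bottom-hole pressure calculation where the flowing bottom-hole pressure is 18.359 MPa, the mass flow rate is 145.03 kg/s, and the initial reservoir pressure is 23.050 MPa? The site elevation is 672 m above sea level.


PI = mdot / (P_i - P_wf)
PI = 145.03 / (23.050 - 18.359)
PI = 30.917 kg/(s*MPa)


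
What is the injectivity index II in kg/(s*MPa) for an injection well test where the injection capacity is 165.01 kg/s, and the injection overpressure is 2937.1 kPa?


II = mdot * 1000 / dP
II = 165.01 * 1000 / 2937.1
II = 56.181 kg/(s*MPa)


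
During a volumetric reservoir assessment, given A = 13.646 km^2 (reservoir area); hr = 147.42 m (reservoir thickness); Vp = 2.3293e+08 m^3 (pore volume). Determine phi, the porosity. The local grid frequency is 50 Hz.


phi = Vp / (A * 1e6 * hr)
phi = 2.3293e+08 / (13.646 * 1e6 * 147.42)
phi = 0.11579


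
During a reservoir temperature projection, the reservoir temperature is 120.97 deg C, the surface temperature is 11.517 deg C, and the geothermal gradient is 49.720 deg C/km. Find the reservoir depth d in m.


d = (T_res - T_surf) / grad * 1000
d = (120.97 - 11.517) / 49.720 * 1000
d = 2201.4 m


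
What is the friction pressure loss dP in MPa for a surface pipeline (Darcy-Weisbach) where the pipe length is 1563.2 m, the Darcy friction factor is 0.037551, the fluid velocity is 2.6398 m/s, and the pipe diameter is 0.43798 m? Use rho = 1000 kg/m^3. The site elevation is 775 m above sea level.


dP = f * (L/D) * (rho*vel^2/2) / 1000
dP = 0.037551 * (1563.2/0.43798) * (1000*2.6398^2/2) / 1000
dP = 466.9752 kPa
Convert: 466.9752 kPa * 0.001 = 0.46698 MPa
dP = 0.46698 MPa


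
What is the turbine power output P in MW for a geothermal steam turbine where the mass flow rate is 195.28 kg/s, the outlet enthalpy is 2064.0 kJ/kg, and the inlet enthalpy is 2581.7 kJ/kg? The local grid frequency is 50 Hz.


P = mdot * (h_in - h_out) / 1000
P = 195.28 * (2581.7 - 2064.0) / 1000
P = 101.10 MW


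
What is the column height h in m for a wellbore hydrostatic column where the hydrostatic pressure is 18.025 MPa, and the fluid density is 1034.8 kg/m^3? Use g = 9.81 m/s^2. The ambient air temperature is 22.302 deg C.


h = P * 1e6 / (g * rho)
h = 18.025 * 1e6 / (9.81 * 1034.8)
h = 1775.6 m


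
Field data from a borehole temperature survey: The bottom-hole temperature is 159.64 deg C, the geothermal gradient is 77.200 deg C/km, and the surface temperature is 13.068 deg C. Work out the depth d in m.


d = (T_d - T_surf) / grad * 1000
d = (159.64 - 13.068) / 77.200 * 1000
d = 1898.6 m


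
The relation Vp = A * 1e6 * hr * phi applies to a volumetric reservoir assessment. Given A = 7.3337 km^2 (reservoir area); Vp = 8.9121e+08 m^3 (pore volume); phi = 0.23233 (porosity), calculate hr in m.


hr = Vp / (A * 1e6 * phi)
hr = 8.9121e+08 / (7.3337 * 1e6 * 0.23233)
hr = 523.06 m


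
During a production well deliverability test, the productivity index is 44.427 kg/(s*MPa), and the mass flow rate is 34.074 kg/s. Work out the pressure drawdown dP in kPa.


dP = mdot * 1000 / PI
dP = 34.074 * 1000 / 44.427
dP = 766.97 kPa


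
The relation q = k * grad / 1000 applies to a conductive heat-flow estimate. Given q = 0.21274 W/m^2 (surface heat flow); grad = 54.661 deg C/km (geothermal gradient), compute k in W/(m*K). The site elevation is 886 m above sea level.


k = q * 1000 / grad
k = 0.21274 * 1000 / 54.661
k = 3.8920 W/(m*K)


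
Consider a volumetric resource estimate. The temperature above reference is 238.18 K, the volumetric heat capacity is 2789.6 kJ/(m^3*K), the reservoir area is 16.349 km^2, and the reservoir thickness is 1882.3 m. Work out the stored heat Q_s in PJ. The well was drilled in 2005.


Step 1: Vr = A*1e6*hr = 16.349*1e6*1882.3 = 3.077372e+10 m^3
Step 2: Q_s = Vr*rhoc*dT/1e12 = 3.077372e+10*2789.6*238.18/1e12 = 20447 PJ
Q_s = 20447 PJ


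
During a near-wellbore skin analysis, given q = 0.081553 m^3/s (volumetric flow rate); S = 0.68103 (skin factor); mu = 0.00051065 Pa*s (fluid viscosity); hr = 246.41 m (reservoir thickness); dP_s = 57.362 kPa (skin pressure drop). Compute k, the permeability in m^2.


k = S*q*mu / (2*pi*dP_s*1000*hr)
k = 0.68103*0.081553*0.00051065 / (2*pi*57.362*1000*246.41)
k = 3.1935e-13 m^2


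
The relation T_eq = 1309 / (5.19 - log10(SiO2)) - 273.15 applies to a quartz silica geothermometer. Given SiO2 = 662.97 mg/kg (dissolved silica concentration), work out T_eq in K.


T_eq = 1309 / (5.19 - log10(SiO2)) - 273.15
T_eq = 1309 / (5.19 - log10(662.97)) - 273.15
T_eq = 279.5190 deg C
Convert to K: 279.5190 + 273.15 = 552.67 K
T_eq = 552.67 K


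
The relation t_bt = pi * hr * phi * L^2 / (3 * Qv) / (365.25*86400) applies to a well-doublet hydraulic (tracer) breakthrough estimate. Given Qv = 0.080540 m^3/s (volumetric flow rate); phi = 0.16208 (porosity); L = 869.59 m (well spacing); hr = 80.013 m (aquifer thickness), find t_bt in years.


t_bt = pi * hr * phi * L^2 / (3 * Qv) / (365.25*86400)
t_bt = pi * 80.013 * 0.16208 * 869.59^2 / (3 * 0.080540) / (365.25*86400)
t_bt = 4.0405 years


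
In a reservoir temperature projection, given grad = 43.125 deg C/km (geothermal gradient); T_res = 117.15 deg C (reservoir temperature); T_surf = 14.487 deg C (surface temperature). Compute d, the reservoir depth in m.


d = (T_res - T_surf) / grad * 1000
d = (117.15 - 14.487) / 43.125 * 1000
d = 2380.6 m


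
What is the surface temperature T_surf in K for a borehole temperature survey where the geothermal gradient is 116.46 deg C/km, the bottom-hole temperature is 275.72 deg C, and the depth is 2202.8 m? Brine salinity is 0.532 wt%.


T_surf = T_d - grad * d / 1000
T_surf = 275.72 - 116.46 * 2202.8 / 1000
T_surf = 19.18191 deg C
Convert to K: 19.18191 + 273.15 = 292.33 K
T_surf = 292.33 K


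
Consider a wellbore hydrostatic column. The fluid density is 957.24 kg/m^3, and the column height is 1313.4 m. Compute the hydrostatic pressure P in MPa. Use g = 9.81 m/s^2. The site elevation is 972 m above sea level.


P = rho * g * h / 1e6
P = 957.24 * 9.81 * 1313.4 / 1e6
P = 12.334 MPa


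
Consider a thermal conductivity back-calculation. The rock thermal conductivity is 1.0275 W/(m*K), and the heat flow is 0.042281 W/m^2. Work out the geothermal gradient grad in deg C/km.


grad = q / k * 1000
grad = 0.042281 / 1.0275 * 1000
grad = 41.149 deg C/km


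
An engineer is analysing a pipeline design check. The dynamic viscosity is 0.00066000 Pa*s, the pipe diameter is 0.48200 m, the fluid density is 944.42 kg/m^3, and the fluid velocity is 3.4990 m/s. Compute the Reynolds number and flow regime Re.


Step 1: Re = rho*vel*D/mu = 944.42*3.499*0.482/0.00066 = 2.4133e+06
Step 2: Re = 2.4133e+06 > 4000, so flow is turbulent.
Re = 2.4133e+06 (turbulent)


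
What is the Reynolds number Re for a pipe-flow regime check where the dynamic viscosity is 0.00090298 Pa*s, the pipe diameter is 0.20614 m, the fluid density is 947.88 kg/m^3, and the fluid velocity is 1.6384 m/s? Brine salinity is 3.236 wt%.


Re = rho * vel * D / mu
Re = 947.88 * 1.6384 * 0.20614 / 0.00090298
Re = 3.5453e+05


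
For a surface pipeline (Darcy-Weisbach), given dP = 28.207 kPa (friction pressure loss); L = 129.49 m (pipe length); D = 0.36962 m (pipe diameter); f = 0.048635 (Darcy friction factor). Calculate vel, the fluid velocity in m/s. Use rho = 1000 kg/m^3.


vel = sqrt(dP*1000*2*D / (f*L*rho))
vel = sqrt(28.207*1000*2*0.36962 / (0.048635*129.49*1000))
vel = 1.8196 m/s


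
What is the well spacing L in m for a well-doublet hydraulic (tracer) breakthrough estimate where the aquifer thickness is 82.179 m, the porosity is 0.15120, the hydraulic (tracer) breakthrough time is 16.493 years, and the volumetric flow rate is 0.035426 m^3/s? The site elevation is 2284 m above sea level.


L = sqrt(t_bt*365.25*86400*3*Qv / (pi*hr*phi))
L = sqrt(16.493*365.25*86400*3*0.035426 / (pi*82.179*0.15120))
L = 1190.4 m


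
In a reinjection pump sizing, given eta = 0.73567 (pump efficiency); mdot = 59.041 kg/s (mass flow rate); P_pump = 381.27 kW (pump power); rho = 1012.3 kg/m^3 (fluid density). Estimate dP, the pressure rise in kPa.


dP = P_pump * rho * eta / mdot
dP = 381.27 * 1012.3 * 0.73567 / 59.041
dP = 4809.2 kPa


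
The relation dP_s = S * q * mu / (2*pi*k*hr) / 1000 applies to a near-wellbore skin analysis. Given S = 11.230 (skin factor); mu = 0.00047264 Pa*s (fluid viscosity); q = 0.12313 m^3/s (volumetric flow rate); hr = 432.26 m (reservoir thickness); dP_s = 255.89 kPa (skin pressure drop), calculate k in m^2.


k = S*q*mu / (2*pi*dP_s*1000*hr)
k = 11.230*0.12313*0.00047264 / (2*pi*255.89*1000*432.26)
k = 9.4036e-13 m^2


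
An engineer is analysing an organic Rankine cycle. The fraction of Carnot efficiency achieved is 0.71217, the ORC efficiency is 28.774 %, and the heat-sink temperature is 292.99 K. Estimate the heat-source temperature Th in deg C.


Th = Tc / (1 - (eta_orc/100)/f)
Th = 292.99 / (1 - (28.774/100)/0.71217)
Th = 491.6210 K
Convert to deg C: 491.6210 - 273.15 = 218.47 deg C
Th = 218.47 deg C


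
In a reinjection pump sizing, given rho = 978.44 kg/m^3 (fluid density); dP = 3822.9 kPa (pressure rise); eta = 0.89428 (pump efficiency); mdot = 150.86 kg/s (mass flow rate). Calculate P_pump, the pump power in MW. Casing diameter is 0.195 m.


P_pump = mdot * dP / (rho * eta)
P_pump = 150.86 * 3822.9 / (978.44 * 0.89428)
P_pump = 659.1122 kW
Convert: 659.1122 kW * 0.001 = 0.65911 MW
P_pump = 0.65911 MW


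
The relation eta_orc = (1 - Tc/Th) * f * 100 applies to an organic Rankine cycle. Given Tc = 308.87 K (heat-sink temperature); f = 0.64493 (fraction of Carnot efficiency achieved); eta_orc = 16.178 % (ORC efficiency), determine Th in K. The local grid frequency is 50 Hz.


Th = Tc / (1 - (eta_orc/100)/f)
Th = 308.87 / (1 - (16.178/100)/0.64493)
Th = 412.29 K


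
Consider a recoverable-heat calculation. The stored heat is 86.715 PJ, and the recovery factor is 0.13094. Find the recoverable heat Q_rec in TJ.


Q_rec = Q_s * RF
Q_rec = 86.715 * 0.13094
Q_rec = 11.35446 PJ
Convert: 11.35446 PJ * 1000.0 = 11354 TJ
Q_rec = 11354 TJ


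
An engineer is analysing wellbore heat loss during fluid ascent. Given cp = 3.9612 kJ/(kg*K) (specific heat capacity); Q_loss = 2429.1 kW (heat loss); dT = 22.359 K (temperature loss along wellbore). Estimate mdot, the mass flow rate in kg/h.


mdot = Q_loss / (cp * dT)
mdot = 2429.1 / (3.9612 * 22.359)
mdot = 27.42624 kg/s
Convert: 27.42624 kg/s * 3600.0 = 98734 kg/h
mdot = 98734 kg/h


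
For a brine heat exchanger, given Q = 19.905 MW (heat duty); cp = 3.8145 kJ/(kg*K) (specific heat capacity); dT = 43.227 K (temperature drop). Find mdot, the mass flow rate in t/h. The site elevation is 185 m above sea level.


mdot = Q * 1000 / (cp * dT)
mdot = 19.905 * 1000 / (3.8145 * 43.227)
mdot = 120.7173 kg/s
Convert: 120.7173 kg/s * 3.6 = 434.58 t/h
mdot = 434.58 t/h


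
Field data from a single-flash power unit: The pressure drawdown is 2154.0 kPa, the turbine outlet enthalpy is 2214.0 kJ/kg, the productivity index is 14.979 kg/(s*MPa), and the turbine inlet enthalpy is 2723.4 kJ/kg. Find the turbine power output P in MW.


Step 1: mdot = PI * dP / 1000 = 14.979 * 2154.0 / 1000 = 32.26477 kg/s
Step 2: P = mdot*(h_in - h_out)/1000 = 32.26477*(2723.4 - 2214.0)/1000 = 16.436 MW
P = 16.436 MW


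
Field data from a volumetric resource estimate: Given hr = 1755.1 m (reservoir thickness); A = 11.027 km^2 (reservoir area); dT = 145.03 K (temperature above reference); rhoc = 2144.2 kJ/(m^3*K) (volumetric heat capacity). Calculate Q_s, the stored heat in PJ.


Step 1: Vr = A*1e6*hr = 11.027*1e6*1755.1 = 1.935349e+10 m^3
Step 2: Q_s = Vr*rhoc*dT/1e12 = 1.935349e+10*2144.2*145.03/1e12 = 6018.4 PJ
Q_s = 6018.4 PJ


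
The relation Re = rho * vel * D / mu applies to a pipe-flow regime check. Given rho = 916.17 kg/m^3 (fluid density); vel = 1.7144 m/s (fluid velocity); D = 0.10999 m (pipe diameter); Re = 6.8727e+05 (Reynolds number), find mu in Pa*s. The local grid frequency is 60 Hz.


mu = rho * vel * D / Re
mu = 916.17 * 1.7144 * 0.10999 / 6.8727e+05
mu = 0.00025137 Pa*s


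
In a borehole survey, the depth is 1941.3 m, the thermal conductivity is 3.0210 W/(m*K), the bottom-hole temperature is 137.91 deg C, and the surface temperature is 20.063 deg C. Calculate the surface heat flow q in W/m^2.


Step 1: grad = (T_d - T_surf)/d * 1000 = (137.91 - 20.063)/1941.3 * 1000 = 60.70520 deg C/km
Step 2: q = k * grad / 1000 = 3.021 * 60.70520 / 1000 = 0.18339 W/m^2
q = 0.18339 W/m^2


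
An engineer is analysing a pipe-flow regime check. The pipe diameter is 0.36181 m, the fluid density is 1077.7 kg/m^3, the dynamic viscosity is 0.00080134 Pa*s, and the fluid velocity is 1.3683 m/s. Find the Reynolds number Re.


Re = rho * vel * D / mu
Re = 1077.7 * 1.3683 * 0.36181 / 0.00080134
Re = 6.6580e+05


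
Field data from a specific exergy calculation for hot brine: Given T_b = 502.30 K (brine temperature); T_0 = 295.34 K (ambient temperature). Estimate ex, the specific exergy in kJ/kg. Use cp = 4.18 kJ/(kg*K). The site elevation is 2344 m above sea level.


ex = cp * ((T_b - T_0) - T_0 * ln(T_b/T_0))
ex = 4.18 * ((502.30 - 295.34) - 295.34 * ln(502.30/295.34))
ex = 209.48 kJ/kg


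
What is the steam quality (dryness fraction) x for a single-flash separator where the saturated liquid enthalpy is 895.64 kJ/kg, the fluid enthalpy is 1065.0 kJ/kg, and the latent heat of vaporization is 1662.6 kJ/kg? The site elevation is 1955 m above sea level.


x = (h - hf) / hfg
x = (1065.0 - 895.64) / 1662.6
x = 0.10186


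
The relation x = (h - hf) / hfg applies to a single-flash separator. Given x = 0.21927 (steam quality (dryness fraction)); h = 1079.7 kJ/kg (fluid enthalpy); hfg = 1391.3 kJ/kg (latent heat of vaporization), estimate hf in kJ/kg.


hf = h - x * hfg
hf = 1079.7 - 0.21927 * 1391.3
hf = 774.63 kJ/kg


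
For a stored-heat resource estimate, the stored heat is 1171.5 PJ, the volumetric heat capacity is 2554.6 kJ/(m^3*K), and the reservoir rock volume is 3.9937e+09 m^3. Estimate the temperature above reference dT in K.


dT = Q_s * 1e12 / (Vr * rhoc)
dT = 1171.5 * 1e12 / (3.9937e+09 * 2554.6)
dT = 114.83 K


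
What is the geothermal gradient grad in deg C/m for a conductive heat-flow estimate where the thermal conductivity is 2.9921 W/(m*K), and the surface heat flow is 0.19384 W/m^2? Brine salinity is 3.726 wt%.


grad = q * 1000 / k
grad = 0.19384 * 1000 / 2.9921
grad = 64.78393 deg C/km
Convert: 64.78393 deg C/km * 0.001 = 0.064784 deg C/m
grad = 0.064784 deg C/m


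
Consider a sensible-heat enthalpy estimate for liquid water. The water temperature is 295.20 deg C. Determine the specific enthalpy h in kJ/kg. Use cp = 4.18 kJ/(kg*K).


h = cp * T
h = 4.18 * 295.20
h = 1233.9 kJ/kg


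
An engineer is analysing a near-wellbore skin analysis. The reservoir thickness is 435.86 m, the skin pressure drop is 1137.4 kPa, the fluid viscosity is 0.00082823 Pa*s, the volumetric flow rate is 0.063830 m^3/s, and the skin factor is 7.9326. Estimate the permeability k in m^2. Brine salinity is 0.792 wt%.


k = S*q*mu / (2*pi*dP_s*1000*hr)
k = 7.9326*0.063830*0.00082823 / (2*pi*1137.4*1000*435.86)
k = 1.3463e-13 m^2


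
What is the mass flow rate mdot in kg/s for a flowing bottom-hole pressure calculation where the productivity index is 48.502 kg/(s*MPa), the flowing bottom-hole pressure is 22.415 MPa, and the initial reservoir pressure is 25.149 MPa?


mdot = (P_i - P_wf) * PI
mdot = (25.149 - 22.415) * 48.502
mdot = 132.60 kg/s
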